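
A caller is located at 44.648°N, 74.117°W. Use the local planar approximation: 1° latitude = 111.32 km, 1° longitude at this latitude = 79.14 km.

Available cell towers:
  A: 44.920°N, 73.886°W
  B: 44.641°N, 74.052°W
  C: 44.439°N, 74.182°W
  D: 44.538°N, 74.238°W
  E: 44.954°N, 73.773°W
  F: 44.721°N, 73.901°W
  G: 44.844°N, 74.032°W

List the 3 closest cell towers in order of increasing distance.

Distances from 44.648°N, 74.117°W:
A: √((0.272·111.32)² + (0.231·79.14)²) = √(916.82026 + 334.20739) = 35.370 km
B: √((-0.007·111.32)² + (0.065·79.14)²) = √(0.60721 + 26.46176) = 5.203 km
C: √((-0.209·111.32)² + (-0.065·79.14)²) = √(541.30117 + 26.46176) = 23.828 km
D: √((-0.110·111.32)² + (-0.121·79.14)²) = √(149.94492 + 91.69863) = 15.545 km
E: √((0.306·111.32)² + (0.344·79.14)²) = √(1160.35065 + 741.15489) = 43.606 km
F: √((0.073·111.32)² + (0.216·79.14)²) = √(66.03773 + 292.21304) = 18.928 km
G: √((0.196·111.32)² + (0.085·79.14)²) = √(476.05654 + 45.25118) = 22.832 km
Sorted: B (5.203 km) < D (15.545 km) < F (18.928 km) < G (22.832 km) < C (23.828 km) < …

B, D, F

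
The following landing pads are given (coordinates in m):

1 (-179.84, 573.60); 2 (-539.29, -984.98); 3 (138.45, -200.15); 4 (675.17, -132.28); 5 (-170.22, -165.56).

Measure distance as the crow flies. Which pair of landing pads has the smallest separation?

Pairwise distances:
1–2: 1599.49 m
1–3: 836.66 m
1–4: 1108.74 m
1–5: 739.22 m
2–3: 1036.96 m
2–4: 1483.92 m
2–5: 898.70 m
3–4: 540.99 m
3–5: 310.60 m
4–5: 846.04 m
Closest pair: 3–5 at 310.60 m.

3 and 5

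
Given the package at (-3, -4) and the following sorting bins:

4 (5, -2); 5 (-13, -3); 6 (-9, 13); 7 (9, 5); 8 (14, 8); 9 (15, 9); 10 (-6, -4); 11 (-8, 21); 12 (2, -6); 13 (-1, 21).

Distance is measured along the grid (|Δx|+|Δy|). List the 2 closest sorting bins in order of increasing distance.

10, 12

Distances from (-3, -4):
4: 10
5: 11
6: 23
7: 21
8: 29
9: 31
10: 3
11: 30
12: 7
13: 27
Sorted: 10 (3) < 12 (7) < 4 (10) < 5 (11) < …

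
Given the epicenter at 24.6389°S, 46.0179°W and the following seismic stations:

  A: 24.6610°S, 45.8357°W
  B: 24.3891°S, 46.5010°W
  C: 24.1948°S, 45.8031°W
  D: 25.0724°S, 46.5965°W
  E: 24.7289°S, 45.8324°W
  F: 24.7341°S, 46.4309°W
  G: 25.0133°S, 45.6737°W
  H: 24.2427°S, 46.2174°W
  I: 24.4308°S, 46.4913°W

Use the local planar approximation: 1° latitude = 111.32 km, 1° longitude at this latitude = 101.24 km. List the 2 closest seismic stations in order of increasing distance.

Distances from 24.6389°S, 46.0179°W:
A: √((-0.0221·111.32)² + (0.1822·101.24)²) = √(6.052446 + 340.252260) = 18.6093 km
B: √((0.2498·111.32)² + (-0.4831·101.24)²) = √(773.270181 + 2392.094585) = 56.2616 km
C: √((0.4441·111.32)² + (0.2148·101.24)²) = √(2444.037930 + 472.903825) = 54.0087 km
D: √((-0.4335·111.32)² + (-0.5786·101.24)²) = √(2328.759282 + 3431.319289) = 75.8952 km
E: √((-0.0900·111.32)² + (0.1855·101.24)²) = √(100.376353 + 352.689151) = 21.2853 km
F: √((-0.0952·111.32)² + (-0.4130·101.24)²) = √(112.310482 + 1748.253379) = 43.1343 km
G: √((-0.3744·111.32)² + (0.3442·101.24)²) = √(1737.073022 + 1214.300028) = 54.3265 km
H: √((0.3962·111.32)² + (-0.1995·101.24)²) = √(1945.249614 + 407.934159) = 48.5096 km
I: √((0.2081·111.32)² + (-0.4734·101.24)²) = √(536.649286 + 2296.998863) = 53.2320 km
Sorted: A (18.6093 km) < E (21.2853 km) < F (43.1343 km) < H (48.5096 km) < …

A, E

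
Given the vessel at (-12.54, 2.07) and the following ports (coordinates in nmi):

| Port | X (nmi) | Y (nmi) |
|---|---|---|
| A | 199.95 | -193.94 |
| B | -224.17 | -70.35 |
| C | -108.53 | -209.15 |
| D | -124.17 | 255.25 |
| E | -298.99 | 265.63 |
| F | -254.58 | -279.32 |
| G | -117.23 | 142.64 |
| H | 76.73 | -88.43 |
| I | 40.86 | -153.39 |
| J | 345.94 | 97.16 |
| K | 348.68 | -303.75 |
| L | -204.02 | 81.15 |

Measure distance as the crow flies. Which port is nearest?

Distances from (-12.54, 2.07):
A: 289.09 nmi
B: 223.68 nmi
C: 232.01 nmi
D: 276.70 nmi
E: 389.25 nmi
F: 371.17 nmi
G: 175.27 nmi
H: 127.12 nmi
I: 164.38 nmi
J: 370.88 nmi
K: 473.29 nmi
L: 207.17 nmi
Minimum: H at 127.12 nmi.

H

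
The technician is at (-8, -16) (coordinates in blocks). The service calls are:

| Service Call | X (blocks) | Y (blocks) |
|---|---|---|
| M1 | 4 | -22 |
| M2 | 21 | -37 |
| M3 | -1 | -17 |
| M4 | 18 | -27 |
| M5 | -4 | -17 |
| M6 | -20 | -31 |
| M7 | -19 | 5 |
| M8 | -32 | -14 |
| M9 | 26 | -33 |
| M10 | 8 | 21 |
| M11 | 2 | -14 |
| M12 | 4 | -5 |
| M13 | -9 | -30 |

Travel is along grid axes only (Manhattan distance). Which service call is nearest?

Distances from (-8, -16):
M1: |12| + |-6| = 12 + 6 = 18 blocks
M2: |29| + |-21| = 29 + 21 = 50 blocks
M3: |7| + |-1| = 7 + 1 = 8 blocks
M4: |26| + |-11| = 26 + 11 = 37 blocks
M5: |4| + |-1| = 4 + 1 = 5 blocks
M6: |-12| + |-15| = 12 + 15 = 27 blocks
M7: |-11| + |21| = 11 + 21 = 32 blocks
M8: |-24| + |2| = 24 + 2 = 26 blocks
M9: |34| + |-17| = 34 + 17 = 51 blocks
M10: |16| + |37| = 16 + 37 = 53 blocks
M11: |10| + |2| = 10 + 2 = 12 blocks
M12: |12| + |11| = 12 + 11 = 23 blocks
M13: |-1| + |-14| = 1 + 14 = 15 blocks
Minimum: M5 at 5 blocks.

M5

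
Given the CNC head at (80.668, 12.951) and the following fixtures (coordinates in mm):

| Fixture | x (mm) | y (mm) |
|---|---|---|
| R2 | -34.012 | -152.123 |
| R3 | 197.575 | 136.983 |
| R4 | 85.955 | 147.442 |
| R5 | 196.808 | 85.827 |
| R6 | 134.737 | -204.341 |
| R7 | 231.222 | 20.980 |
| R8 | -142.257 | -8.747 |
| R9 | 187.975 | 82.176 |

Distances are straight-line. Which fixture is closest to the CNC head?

R9

Distances from (80.668, 12.951):
R2: 201.000 mm
R3: 170.444 mm
R4: 134.595 mm
R5: 137.111 mm
R6: 223.918 mm
R7: 150.768 mm
R8: 223.978 mm
R9: 127.698 mm
Minimum: R9 at 127.698 mm.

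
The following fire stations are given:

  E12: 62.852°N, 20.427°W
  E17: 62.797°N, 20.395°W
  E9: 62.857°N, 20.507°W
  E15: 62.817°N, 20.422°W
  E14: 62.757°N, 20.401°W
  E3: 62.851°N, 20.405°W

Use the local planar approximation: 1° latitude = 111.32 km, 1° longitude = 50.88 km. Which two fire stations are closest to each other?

Pairwise distances:
E12–E17: 6.335 km
E12–E9: 4.108 km
E12–E15: 3.904 km
E12–E14: 10.658 km
E12–E3: 1.125 km
E17–E9: 8.780 km
E17–E15: 2.616 km
E17–E14: 4.463 km
E17–E3: 6.033 km
E9–E15: 6.207 km
E9–E14: 12.370 km
E9–E3: 5.233 km
E15–E14: 6.764 km
E15–E3: 3.882 km
E14–E3: 10.466 km
Closest pair: E12–E3 at 1.125 km.

E12 and E3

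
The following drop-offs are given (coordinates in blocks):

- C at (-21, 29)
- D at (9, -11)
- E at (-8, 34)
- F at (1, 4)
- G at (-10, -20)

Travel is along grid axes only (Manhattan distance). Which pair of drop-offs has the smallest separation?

Pairwise distances:
C–D: 70 blocks
C–E: 18 blocks
C–F: 47 blocks
C–G: 60 blocks
D–E: 62 blocks
D–F: 23 blocks
D–G: 28 blocks
E–F: 39 blocks
E–G: 56 blocks
F–G: 35 blocks
Closest pair: C–E at 18 blocks.

C and E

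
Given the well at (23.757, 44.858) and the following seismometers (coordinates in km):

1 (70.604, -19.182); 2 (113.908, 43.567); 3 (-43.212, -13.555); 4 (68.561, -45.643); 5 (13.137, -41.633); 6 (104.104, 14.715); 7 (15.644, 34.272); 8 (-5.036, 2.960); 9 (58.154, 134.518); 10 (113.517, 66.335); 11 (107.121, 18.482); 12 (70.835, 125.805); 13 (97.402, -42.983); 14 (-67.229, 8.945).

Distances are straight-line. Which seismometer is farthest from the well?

13

Distances from (23.757, 44.858):
1: √((46.847)² + (-64.040)²) = √(2194.64141 + 4101.12160) = 79.346 km
2: √((90.151)² + (-1.291)²) = √(8127.20280 + 1.66668) = 90.160 km
3: √((-66.969)² + (-58.413)²) = √(4484.84696 + 3412.07857) = 88.865 km
4: √((44.804)² + (-90.501)²) = √(2007.39842 + 8190.43100) = 100.984 km
5: √((-10.620)² + (-86.491)²) = √(112.78440 + 7480.69308) = 87.141 km
6: √((80.347)² + (-30.143)²) = √(6455.64041 + 908.60045) = 85.815 km
7: √((-8.113)² + (-10.586)²) = √(65.82077 + 112.06340) = 13.337 km
8: √((-28.793)² + (-41.898)²) = √(829.03685 + 1755.44240) = 50.838 km
9: √((34.397)² + (89.660)²) = √(1183.15361 + 8038.91560) = 96.032 km
10: √((89.760)² + (21.477)²) = √(8056.85760 + 461.26153) = 92.294 km
11: √((83.364)² + (-26.376)²) = √(6949.55650 + 695.69338) = 87.437 km
12: √((47.078)² + (80.947)²) = √(2216.33808 + 6552.41681) = 93.642 km
13: √((73.645)² + (-87.841)²) = √(5423.58602 + 7716.04128) = 114.628 km
14: √((-90.986)² + (-35.913)²) = √(8278.45220 + 1289.74357) = 97.817 km
Maximum: 13 at 114.628 km.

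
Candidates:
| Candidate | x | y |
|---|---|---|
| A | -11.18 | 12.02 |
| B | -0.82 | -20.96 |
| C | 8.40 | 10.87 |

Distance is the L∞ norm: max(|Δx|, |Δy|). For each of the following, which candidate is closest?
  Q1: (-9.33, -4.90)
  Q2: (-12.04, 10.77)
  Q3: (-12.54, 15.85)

Q1→B; Q2→A; Q3→A

Q1 at (-9.33, -4.90):
  A: 16.92
  B: 16.06
  C: 17.73
  → nearest: B (16.06)
Q2 at (-12.04, 10.77):
  A: 1.25
  B: 31.73
  C: 20.44
  → nearest: A (1.25)
Q3 at (-12.54, 15.85):
  A: 3.83
  B: 36.81
  C: 20.94
  → nearest: A (3.83)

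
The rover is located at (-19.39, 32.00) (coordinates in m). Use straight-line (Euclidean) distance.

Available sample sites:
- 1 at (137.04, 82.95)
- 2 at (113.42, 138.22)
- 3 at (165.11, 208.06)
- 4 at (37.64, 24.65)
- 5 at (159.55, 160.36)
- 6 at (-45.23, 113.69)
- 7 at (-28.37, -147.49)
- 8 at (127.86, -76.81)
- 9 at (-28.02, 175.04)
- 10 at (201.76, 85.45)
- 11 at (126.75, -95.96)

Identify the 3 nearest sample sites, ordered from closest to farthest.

4, 6, 9

Distances from (-19.39, 32.00):
1: 164.52 m
2: 170.06 m
3: 255.02 m
4: 57.50 m
5: 220.22 m
6: 85.68 m
7: 179.71 m
8: 183.09 m
9: 143.30 m
10: 227.52 m
11: 194.24 m
Sorted: 4 (57.50 m) < 6 (85.68 m) < 9 (143.30 m) < 1 (164.52 m) < 2 (170.06 m) < …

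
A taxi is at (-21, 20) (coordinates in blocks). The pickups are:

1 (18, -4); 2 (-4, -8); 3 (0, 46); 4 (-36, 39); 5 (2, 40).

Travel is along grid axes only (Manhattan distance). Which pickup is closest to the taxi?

Distances from (-21, 20):
1: |39| + |-24| = 39 + 24 = 63 blocks
2: |17| + |-28| = 17 + 28 = 45 blocks
3: |21| + |26| = 21 + 26 = 47 blocks
4: |-15| + |19| = 15 + 19 = 34 blocks
5: |23| + |20| = 23 + 20 = 43 blocks
Minimum: 4 at 34 blocks.

4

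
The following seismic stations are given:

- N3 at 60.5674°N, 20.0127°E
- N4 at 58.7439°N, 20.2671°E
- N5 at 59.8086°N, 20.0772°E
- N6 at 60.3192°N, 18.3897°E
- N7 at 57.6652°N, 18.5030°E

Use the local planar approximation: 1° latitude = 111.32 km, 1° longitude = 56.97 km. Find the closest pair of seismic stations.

Pairwise distances:
N3–N5: 84.5495 km
N3–N6: 96.5022 km
N5–N6: 111.6830 km
N4–N5: 119.0151 km
N4–N7: 156.5881 km
N3–N4: 203.5088 km
N4–N6: 205.4056 km
N5–N7: 254.9008 km
N6–N7: 295.5138 km
N3–N7: 334.3253 km
Closest pair: N3–N5 at 84.5495 km.

N3 and N5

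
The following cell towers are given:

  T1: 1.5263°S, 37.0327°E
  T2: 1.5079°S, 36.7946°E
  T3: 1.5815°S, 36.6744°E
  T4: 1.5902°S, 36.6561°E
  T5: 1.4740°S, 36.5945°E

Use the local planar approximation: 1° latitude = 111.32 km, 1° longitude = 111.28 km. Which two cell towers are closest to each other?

T3 and T4

Pairwise distances:
T1–T2: √((0.0184·111.32)² + (-0.2381·111.28)²) = √(4.195484 + 702.025722) = 26.5748 km
T1–T3: √((-0.0552·111.32)² + (-0.3583·111.28)²) = √(37.759354 + 1589.746400) = 40.3424 km
T1–T4: √((-0.0639·111.32)² + (-0.3766·111.28)²) = √(50.599720 + 1756.284487) = 42.5075 km
T1–T5: √((0.0523·111.32)² + (-0.4382·111.28)²) = √(33.896103 + 2377.820026) = 49.1092 km
T2–T3: √((-0.0736·111.32)² + (-0.1202·111.28)²) = √(67.127740 + 178.913524) = 15.6857 km
T2–T4: √((-0.0823·111.32)² + (-0.1385·111.28)²) = √(83.935574 + 237.538375) = 17.9297 km
T2–T5: √((0.0339·111.32)² + (-0.2001·111.28)²) = √(14.241174 + 495.824989) = 22.5846 km
T3–T4: √((-0.0087·111.32)² + (-0.0183·111.28)²) = √(0.937961 + 4.147023) = 2.2550 km
T3–T5: √((0.1075·111.32)² + (-0.0799·111.28)²) = √(143.206696 + 79.054718) = 14.9084 km
T4–T5: √((0.1162·111.32)² + (-0.0616·111.28)²) = √(167.324159 + 46.988941) = 14.6394 km
Closest pair: T3–T4 at 2.2550 km.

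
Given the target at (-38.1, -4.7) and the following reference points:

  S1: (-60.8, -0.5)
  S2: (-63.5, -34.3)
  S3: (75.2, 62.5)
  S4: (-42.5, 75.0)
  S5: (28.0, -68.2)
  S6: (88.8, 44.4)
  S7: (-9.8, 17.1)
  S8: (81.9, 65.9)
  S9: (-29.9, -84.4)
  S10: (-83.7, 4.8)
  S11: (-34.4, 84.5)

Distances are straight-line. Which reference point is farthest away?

Distances from (-38.1, -4.7):
S1: √((-22.7)² + (4.2)²) = √(515.290 + 17.640) = 23.1
S2: √((-25.4)² + (-29.6)²) = √(645.160 + 876.160) = 39.0
S3: √((113.3)² + (67.2)²) = √(12836.890 + 4515.840) = 131.7
S4: √((-4.4)² + (79.7)²) = √(19.360 + 6352.090) = 79.8
S5: √((66.1)² + (-63.5)²) = √(4369.210 + 4032.250) = 91.7
S6: √((126.9)² + (49.1)²) = √(16103.610 + 2410.810) = 136.1
S7: √((28.3)² + (21.8)²) = √(800.890 + 475.240) = 35.7
S8: √((120.0)² + (70.6)²) = √(14400.000 + 4984.360) = 139.2
S9: √((8.2)² + (-79.7)²) = √(67.240 + 6352.090) = 80.1
S10: √((-45.6)² + (9.5)²) = √(2079.360 + 90.250) = 46.6
S11: √((3.7)² + (89.2)²) = √(13.690 + 7956.640) = 89.3
Maximum: S8 at 139.2.

S8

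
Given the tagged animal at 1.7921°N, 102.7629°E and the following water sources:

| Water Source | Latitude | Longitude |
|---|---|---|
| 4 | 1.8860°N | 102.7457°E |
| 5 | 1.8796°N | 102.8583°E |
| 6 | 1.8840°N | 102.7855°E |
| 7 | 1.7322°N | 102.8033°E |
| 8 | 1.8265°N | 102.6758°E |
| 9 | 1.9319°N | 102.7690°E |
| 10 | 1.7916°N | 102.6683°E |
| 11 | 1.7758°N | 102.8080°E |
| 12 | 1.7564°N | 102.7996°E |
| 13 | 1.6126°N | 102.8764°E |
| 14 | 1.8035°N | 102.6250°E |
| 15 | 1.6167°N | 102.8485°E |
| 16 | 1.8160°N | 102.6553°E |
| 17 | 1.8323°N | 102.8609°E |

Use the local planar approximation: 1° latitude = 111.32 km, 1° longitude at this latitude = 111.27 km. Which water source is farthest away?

Distances from 1.7921°N, 102.7629°E:
4: 10.6267 km
5: 14.4069 km
6: 10.5348 km
7: 8.0418 km
8: 10.4207 km
9: 15.5773 km
10: 10.5263 km
11: 5.3363 km
12: 5.6982 km
13: 23.6384 km
14: 15.3965 km
15: 21.7248 km
16: 12.2647 km
17: 11.7870 km
Maximum: 13 at 23.6384 km.

13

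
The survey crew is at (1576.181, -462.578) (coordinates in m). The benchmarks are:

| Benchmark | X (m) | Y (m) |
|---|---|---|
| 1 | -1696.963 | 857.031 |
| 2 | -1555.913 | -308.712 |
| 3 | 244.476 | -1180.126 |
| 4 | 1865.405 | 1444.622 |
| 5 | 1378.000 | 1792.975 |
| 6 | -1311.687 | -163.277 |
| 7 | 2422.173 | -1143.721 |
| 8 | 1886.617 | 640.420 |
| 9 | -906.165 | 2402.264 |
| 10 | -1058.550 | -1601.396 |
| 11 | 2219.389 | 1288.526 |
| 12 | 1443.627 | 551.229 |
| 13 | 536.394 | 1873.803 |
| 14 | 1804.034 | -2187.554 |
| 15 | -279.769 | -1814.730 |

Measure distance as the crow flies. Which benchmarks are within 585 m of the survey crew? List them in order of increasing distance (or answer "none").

none

Distances from (1576.181, -462.578):
1: 3529.141 m
2: 3135.871 m
3: 1512.717 m
4: 1929.006 m
5: 2264.243 m
6: 2903.336 m
7: 1086.121 m
8: 1145.851 m
9: 3790.694 m
10: 2870.316 m
11: 1865.498 m
12: 1022.436 m
13: 2557.310 m
14: 1739.960 m
15: 2296.272 m
Threshold 585 m: none within range.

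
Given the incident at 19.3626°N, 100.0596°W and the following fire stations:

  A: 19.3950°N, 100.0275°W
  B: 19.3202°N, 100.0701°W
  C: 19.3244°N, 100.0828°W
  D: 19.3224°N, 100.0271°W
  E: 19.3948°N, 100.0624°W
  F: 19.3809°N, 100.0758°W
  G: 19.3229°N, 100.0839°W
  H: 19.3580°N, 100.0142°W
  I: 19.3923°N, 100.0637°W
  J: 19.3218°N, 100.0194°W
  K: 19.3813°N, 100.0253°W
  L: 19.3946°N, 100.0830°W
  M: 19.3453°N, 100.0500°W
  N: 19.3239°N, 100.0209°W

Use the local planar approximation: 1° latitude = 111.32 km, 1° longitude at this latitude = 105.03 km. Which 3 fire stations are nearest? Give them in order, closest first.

M, F, I

Distances from 19.3626°N, 100.0596°W:
A: 4.9372 km
B: 4.8471 km
C: 4.9011 km
D: 5.6283 km
E: 3.5965 km
F: 2.6543 km
G: 5.1034 km
H: 4.7958 km
I: 3.3341 km
J: 6.2012 km
K: 4.1607 km
L: 4.3278 km
M: 2.1738 km
N: 5.9229 km
Sorted: M (2.1738 km) < F (2.6543 km) < I (3.3341 km) < E (3.5965 km) < K (4.1607 km) < …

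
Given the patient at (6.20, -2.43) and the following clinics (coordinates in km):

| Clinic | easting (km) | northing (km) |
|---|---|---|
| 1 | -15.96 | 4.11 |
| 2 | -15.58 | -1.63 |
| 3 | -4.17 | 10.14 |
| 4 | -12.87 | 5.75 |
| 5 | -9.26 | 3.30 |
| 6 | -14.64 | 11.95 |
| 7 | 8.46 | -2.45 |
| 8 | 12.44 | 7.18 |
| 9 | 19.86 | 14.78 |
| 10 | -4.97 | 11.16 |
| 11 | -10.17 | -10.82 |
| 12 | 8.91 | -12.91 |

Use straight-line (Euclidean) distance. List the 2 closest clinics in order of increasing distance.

Distances from (6.20, -2.43):
1: 23.10 km
2: 21.79 km
3: 16.30 km
4: 20.75 km
5: 16.49 km
6: 25.32 km
7: 2.26 km
8: 11.46 km
9: 21.97 km
10: 17.59 km
11: 18.39 km
12: 10.82 km
Sorted: 7 (2.26 km) < 12 (10.82 km) < 8 (11.46 km) < 3 (16.30 km) < …

7, 12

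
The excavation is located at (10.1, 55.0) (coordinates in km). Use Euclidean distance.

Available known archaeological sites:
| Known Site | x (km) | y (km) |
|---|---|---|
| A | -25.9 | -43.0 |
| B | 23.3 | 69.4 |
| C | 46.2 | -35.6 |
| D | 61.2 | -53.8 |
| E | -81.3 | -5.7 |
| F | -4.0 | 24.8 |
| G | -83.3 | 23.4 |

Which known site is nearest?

B

Distances from (10.1, 55.0):
A: √((-36.0)² + (-98.0)²) = √(1296.000 + 9604.000) = 104.4 km
B: √((13.2)² + (14.4)²) = √(174.240 + 207.360) = 19.5 km
C: √((36.1)² + (-90.6)²) = √(1303.210 + 8208.360) = 97.5 km
D: √((51.1)² + (-108.8)²) = √(2611.210 + 11837.440) = 120.2 km
E: √((-91.4)² + (-60.7)²) = √(8353.960 + 3684.490) = 109.7 km
F: √((-14.1)² + (-30.2)²) = √(198.810 + 912.040) = 33.3 km
G: √((-93.4)² + (-31.6)²) = √(8723.560 + 998.560) = 98.6 km
Minimum: B at 19.5 km.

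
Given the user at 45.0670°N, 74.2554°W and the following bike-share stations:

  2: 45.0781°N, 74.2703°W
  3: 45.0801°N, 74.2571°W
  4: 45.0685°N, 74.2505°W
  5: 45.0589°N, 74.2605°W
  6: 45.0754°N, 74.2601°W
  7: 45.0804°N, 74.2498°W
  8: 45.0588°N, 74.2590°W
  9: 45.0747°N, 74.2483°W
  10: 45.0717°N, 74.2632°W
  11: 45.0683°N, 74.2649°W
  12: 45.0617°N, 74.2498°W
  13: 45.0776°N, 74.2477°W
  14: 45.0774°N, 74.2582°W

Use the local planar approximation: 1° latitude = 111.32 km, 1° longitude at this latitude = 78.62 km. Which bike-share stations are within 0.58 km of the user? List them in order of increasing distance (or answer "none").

Distances from 45.0670°N, 74.2554°W:
2: √((0.0111·111.32)² + (-0.0149·78.62)²) = √(1.526836 + 1.372267) = 1.7027 km
3: √((0.0131·111.32)² + (-0.0017·78.62)²) = √(2.126616 + 0.017863) = 1.4644 km
4: √((0.0015·111.32)² + (0.0049·78.62)²) = √(0.027882 + 0.148408) = 0.4199 km
5: √((-0.0081·111.32)² + (-0.0051·78.62)²) = √(0.813048 + 0.160771) = 0.9868 km
6: √((0.0084·111.32)² + (-0.0047·78.62)²) = √(0.874390 + 0.136541) = 1.0055 km
7: √((0.0134·111.32)² + (0.0056·78.62)²) = √(2.225133 + 0.193839) = 1.5553 km
8: √((-0.0082·111.32)² + (-0.0036·78.62)²) = √(0.833248 + 0.080107) = 0.9557 km
9: √((0.0077·111.32)² + (0.0071·78.62)²) = √(0.734730 + 0.311589) = 1.0229 km
10: √((0.0047·111.32)² + (-0.0078·78.62)²) = √(0.273742 + 0.376058) = 0.8061 km
11: √((0.0013·111.32)² + (-0.0095·78.62)²) = √(0.020943 + 0.557845) = 0.7608 km
12: √((-0.0053·111.32)² + (0.0056·78.62)²) = √(0.348095 + 0.193839) = 0.7362 km
13: √((0.0106·111.32)² + (0.0077·78.62)²) = √(1.392381 + 0.366478) = 1.3262 km
14: √((0.0104·111.32)² + (-0.0028·78.62)²) = √(1.340334 + 0.048460) = 1.1785 km
Threshold 0.58 km: 4 (0.4199 km) is within range.

4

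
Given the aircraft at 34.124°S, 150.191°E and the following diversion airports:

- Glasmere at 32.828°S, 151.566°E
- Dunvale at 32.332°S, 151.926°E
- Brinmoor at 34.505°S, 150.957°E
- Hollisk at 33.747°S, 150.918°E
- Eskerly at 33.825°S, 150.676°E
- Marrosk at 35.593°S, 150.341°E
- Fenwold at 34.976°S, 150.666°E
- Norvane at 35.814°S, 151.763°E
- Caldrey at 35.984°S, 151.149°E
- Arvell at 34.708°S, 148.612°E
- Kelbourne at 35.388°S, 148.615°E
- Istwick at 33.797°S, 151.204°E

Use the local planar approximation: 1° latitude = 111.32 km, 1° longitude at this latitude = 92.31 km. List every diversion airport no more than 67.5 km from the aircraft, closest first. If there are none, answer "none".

Distances from 34.124°S, 150.191°E:
Glasmere: √((1.296·111.32)² + (1.375·92.31)²) = √(20814.04065 + 16110.27294) = 192.157 km
Dunvale: √((1.792·111.32)² + (1.735·92.31)²) = √(39794.44077 + 25650.53692) = 255.822 km
Brinmoor: √((-0.381·111.32)² + (0.766·92.31)²) = √(1798.85578 + 4999.82773) = 82.454 km
Hollisk: √((0.377·111.32)² + (0.727·92.31)²) = √(1761.28281 + 4503.66754) = 79.151 km
Eskerly: √((0.299·111.32)² + (0.485·92.31)²) = √(1107.86992 + 2004.38424) = 55.788 km
Marrosk: √((-1.469·111.32)² + (0.150·92.31)²) = √(26741.76001 + 191.72556) = 164.114 km
Fenwold: √((-0.852·111.32)² + (0.475·92.31)²) = √(8995.50574 + 1922.58133) = 104.490 km
Norvane: √((-1.690·111.32)² + (1.572·92.31)²) = √(35393.19791 + 21057.29519) = 237.593 km
Caldrey: √((-1.860·111.32)² + (0.958·92.31)²) = √(42871.85585 + 7820.39195) = 225.149 km
Arvell: √((-0.584·111.32)² + (-1.579·92.31)²) = √(4226.41452 + 21245.24589) = 159.598 km
Kelbourne: √((-1.264·111.32)² + (-1.576·92.31)²) = √(19798.87634 + 21164.59334) = 202.394 km
Istwick: √((0.327·111.32)² + (1.013·92.31)²) = √(1325.07939 + 8744.12571) = 100.345 km
Threshold 67.5 km: Eskerly (55.788 km) is within range.

Eskerly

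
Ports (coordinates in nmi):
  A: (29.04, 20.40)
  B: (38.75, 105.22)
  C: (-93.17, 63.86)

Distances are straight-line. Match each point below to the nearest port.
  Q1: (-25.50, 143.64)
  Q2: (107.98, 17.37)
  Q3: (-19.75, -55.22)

Q1 at (-25.50, 143.64):
  A: 134.77 nmi
  B: 74.86 nmi
  C: 104.61 nmi
  → nearest: B (74.86 nmi)
Q2 at (107.98, 17.37):
  A: 79.00 nmi
  B: 111.85 nmi
  C: 206.45 nmi
  → nearest: A (79.00 nmi)
Q3 at (-19.75, -55.22):
  A: 89.99 nmi
  B: 170.77 nmi
  C: 139.89 nmi
  → nearest: A (89.99 nmi)

Q1→B; Q2→A; Q3→A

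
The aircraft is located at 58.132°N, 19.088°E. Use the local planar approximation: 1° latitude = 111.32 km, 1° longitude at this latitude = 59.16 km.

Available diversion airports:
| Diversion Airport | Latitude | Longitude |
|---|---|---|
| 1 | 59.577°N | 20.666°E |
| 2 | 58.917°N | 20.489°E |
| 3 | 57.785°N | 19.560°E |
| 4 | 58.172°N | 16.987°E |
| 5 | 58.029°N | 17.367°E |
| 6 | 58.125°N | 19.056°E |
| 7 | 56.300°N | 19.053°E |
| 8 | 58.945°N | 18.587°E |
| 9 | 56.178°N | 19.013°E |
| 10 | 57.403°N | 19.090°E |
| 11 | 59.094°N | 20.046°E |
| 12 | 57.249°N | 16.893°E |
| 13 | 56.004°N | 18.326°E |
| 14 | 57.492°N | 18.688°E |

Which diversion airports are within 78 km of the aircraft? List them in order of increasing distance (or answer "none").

6, 3, 14

Distances from 58.132°N, 19.088°E:
1: 185.984 km
2: 120.441 km
3: 47.664 km
4: 124.375 km
5: 102.458 km
6: 2.047 km
7: 203.949 km
8: 95.233 km
9: 217.565 km
10: 81.152 km
11: 121.162 km
12: 162.864 km
13: 241.140 km
14: 75.072 km
Threshold 78 km: 6 (2.047 km), 3 (47.664 km), 14 (75.072 km) are within range.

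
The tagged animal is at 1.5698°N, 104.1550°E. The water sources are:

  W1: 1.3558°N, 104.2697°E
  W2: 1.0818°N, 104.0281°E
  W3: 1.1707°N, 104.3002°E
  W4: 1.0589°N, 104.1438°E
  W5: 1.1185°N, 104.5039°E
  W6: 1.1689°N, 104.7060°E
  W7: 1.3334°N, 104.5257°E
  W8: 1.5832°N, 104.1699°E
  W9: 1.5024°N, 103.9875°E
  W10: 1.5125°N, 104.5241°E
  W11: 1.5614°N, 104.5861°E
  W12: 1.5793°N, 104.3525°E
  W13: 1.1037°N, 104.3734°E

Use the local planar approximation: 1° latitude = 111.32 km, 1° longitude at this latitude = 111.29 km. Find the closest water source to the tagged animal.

W8

Distances from 1.5698°N, 104.1550°E:
W1: 27.0269 km
W2: 56.1299 km
W3: 47.2753 km
W4: 56.8870 km
W5: 63.4951 km
W6: 75.8414 km
W7: 48.9339 km
W8: 2.2304 km
W9: 20.0944 km
W10: 41.5694 km
W11: 47.9862 km
W12: 22.0052 km
W13: 57.2971 km
Minimum: W8 at 2.2304 km.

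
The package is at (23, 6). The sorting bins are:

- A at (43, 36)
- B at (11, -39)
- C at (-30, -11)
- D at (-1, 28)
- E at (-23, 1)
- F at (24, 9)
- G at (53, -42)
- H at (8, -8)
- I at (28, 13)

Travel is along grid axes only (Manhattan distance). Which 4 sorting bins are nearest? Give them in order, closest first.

Distances from (23, 6):
A: |20| + |30| = 20 + 30 = 50
B: |-12| + |-45| = 12 + 45 = 57
C: |-53| + |-17| = 53 + 17 = 70
D: |-24| + |22| = 24 + 22 = 46
E: |-46| + |-5| = 46 + 5 = 51
F: |1| + |3| = 1 + 3 = 4
G: |30| + |-48| = 30 + 48 = 78
H: |-15| + |-14| = 15 + 14 = 29
I: |5| + |7| = 5 + 7 = 12
Sorted: F (4) < I (12) < H (29) < D (46) < A (50) < E (51) < …

F, I, H, D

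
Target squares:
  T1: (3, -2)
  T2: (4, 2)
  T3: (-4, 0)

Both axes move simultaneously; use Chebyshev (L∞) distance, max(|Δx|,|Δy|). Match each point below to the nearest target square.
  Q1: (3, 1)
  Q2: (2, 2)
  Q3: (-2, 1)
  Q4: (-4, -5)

Q1 at (3, 1):
  T1: 3
  T2: 1
  T3: 7
  → nearest: T2 (1)
Q2 at (2, 2):
  T1: 4
  T2: 2
  T3: 6
  → nearest: T2 (2)
Q3 at (-2, 1):
  T1: 5
  T2: 6
  T3: 2
  → nearest: T3 (2)
Q4 at (-4, -5):
  T1: 7
  T2: 8
  T3: 5
  → nearest: T3 (5)

Q1→T2; Q2→T2; Q3→T3; Q4→T3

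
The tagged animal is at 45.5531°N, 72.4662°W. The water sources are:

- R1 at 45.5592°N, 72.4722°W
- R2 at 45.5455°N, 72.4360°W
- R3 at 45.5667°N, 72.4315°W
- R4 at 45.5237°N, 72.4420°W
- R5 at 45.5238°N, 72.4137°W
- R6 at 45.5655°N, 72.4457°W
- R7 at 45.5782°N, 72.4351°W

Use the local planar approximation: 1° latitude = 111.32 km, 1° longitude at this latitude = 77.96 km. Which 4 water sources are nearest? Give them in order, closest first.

R1, R6, R2, R3

Distances from 45.5531°N, 72.4662°W:
R1: 0.8246 km
R2: 2.5018 km
R3: 3.1000 km
R4: 3.7777 km
R5: 5.2336 km
R6: 2.1118 km
R7: 3.6994 km
Sorted: R1 (0.8246 km) < R6 (2.1118 km) < R2 (2.5018 km) < R3 (3.1000 km) < R7 (3.6994 km) < R4 (3.7777 km) < …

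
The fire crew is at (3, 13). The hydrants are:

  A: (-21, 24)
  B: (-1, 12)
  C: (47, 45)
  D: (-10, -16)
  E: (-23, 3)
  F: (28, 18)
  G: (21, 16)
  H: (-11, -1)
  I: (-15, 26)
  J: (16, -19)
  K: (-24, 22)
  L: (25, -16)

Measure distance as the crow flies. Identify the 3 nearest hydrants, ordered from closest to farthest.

Distances from (3, 13):
A: 26.4
B: 4.1
C: 54.4
D: 31.8
E: 27.9
F: 25.5
G: 18.2
H: 19.8
I: 22.2
J: 34.5
K: 28.5
L: 36.4
Sorted: B (4.1) < G (18.2) < H (19.8) < I (22.2) < F (25.5) < …

B, G, H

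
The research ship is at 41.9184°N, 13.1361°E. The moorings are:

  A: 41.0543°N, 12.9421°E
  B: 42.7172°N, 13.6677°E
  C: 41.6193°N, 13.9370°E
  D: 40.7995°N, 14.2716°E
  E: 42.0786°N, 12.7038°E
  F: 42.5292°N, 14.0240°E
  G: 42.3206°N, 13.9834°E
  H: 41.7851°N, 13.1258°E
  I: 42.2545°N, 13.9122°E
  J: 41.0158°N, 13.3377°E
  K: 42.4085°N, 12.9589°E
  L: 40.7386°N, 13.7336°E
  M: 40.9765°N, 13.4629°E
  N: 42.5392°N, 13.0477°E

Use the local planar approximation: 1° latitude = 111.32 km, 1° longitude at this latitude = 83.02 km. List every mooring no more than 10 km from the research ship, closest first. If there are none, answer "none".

Distances from 41.9184°N, 13.1361°E:
A: 97.5306 km
B: 99.2721 km
C: 74.3615 km
D: 156.2078 km
E: 40.0761 km
F: 100.2841 km
G: 83.3830 km
H: 14.8636 km
I: 74.5072 km
J: 101.8618 km
K: 56.5065 km
L: 140.3908 km
M: 108.3056 km
N: 69.4960 km
Threshold 10 km: none within range.

none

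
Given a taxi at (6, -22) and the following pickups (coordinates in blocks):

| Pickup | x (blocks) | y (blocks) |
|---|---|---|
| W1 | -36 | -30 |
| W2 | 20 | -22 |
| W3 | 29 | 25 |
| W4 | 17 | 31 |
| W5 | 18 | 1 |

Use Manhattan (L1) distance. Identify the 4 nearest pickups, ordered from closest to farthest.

Distances from (6, -22):
W1: |-42| + |-8| = 42 + 8 = 50 blocks
W2: |14| + |0| = 14 + 0 = 14 blocks
W3: |23| + |47| = 23 + 47 = 70 blocks
W4: |11| + |53| = 11 + 53 = 64 blocks
W5: |12| + |23| = 12 + 23 = 35 blocks
Sorted: W2 (14 blocks) < W5 (35 blocks) < W1 (50 blocks) < W4 (64 blocks) < W3 (70 blocks)

W2, W5, W1, W4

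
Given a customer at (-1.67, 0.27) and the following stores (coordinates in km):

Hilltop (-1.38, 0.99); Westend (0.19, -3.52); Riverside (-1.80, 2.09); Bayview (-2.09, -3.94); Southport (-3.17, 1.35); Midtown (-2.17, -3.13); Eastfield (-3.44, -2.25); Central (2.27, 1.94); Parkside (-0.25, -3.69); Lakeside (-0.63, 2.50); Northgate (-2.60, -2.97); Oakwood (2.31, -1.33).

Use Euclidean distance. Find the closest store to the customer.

Hilltop

Distances from (-1.67, 0.27):
Hilltop: √((0.29)² + (0.72)²) = √(0.0841 + 0.5184) = 0.78 km
Westend: √((1.86)² + (-3.79)²) = √(3.4596 + 14.3641) = 4.22 km
Riverside: √((-0.13)² + (1.82)²) = √(0.0169 + 3.3124) = 1.82 km
Bayview: √((-0.42)² + (-4.21)²) = √(0.1764 + 17.7241) = 4.23 km
Southport: √((-1.50)² + (1.08)²) = √(2.2500 + 1.1664) = 1.85 km
Midtown: √((-0.50)² + (-3.40)²) = √(0.2500 + 11.5600) = 3.44 km
Eastfield: √((-1.77)² + (-2.52)²) = √(3.1329 + 6.3504) = 3.08 km
Central: √((3.94)² + (1.67)²) = √(15.5236 + 2.7889) = 4.28 km
Parkside: √((1.42)² + (-3.96)²) = √(2.0164 + 15.6816) = 4.21 km
Lakeside: √((1.04)² + (2.23)²) = √(1.0816 + 4.9729) = 2.46 km
Northgate: √((-0.93)² + (-3.24)²) = √(0.8649 + 10.4976) = 3.37 km
Oakwood: √((3.98)² + (-1.60)²) = √(15.8404 + 2.5600) = 4.29 km
Minimum: Hilltop at 0.78 km.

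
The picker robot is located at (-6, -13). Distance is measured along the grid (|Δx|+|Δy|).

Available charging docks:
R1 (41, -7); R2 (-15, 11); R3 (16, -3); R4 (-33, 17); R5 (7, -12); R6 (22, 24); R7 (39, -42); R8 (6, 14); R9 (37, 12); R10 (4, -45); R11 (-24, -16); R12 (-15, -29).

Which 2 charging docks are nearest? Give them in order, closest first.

R5, R11

Distances from (-6, -13):
R1: 53
R2: 33
R3: 32
R4: 57
R5: 14
R6: 65
R7: 74
R8: 39
R9: 68
R10: 42
R11: 21
R12: 25
Sorted: R5 (14) < R11 (21) < R12 (25) < R3 (32) < …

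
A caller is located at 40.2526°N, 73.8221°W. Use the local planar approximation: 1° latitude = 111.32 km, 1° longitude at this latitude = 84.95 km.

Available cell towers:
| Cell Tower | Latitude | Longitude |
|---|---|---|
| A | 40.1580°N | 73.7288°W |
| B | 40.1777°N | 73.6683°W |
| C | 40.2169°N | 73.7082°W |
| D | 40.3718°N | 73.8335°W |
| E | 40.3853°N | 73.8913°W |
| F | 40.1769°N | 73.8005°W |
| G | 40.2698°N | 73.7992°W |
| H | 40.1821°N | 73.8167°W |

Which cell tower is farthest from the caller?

E

Distances from 40.2526°N, 73.8221°W:
A: √((-0.0946·111.32)² + (0.0933·84.95)²) = √(110.899265 + 62.818860) = 13.1802 km
B: √((-0.0749·111.32)² + (0.1538·84.95)²) = √(69.520043 + 170.702325) = 15.4991 km
C: √((-0.0357·111.32)² + (0.1139·84.95)²) = √(15.793662 + 93.621202) = 10.4602 km
D: √((0.1192·111.32)² + (-0.0114·84.95)²) = √(176.075490 + 0.937857) = 13.3046 km
E: √((0.1327·111.32)² + (-0.0692·84.95)²) = √(218.216829 + 34.557233) = 15.8989 km
F: √((-0.0757·111.32)² + (0.0216·84.95)²) = √(71.013048 + 3.366931) = 8.6244 km
G: √((0.0172·111.32)² + (0.0229·84.95)²) = √(3.666091 + 3.784406) = 2.7296 km
H: √((-0.0705·111.32)² + (0.0054·84.95)²) = √(61.592046 + 0.210433) = 7.8615 km
Maximum: E at 15.8989 km.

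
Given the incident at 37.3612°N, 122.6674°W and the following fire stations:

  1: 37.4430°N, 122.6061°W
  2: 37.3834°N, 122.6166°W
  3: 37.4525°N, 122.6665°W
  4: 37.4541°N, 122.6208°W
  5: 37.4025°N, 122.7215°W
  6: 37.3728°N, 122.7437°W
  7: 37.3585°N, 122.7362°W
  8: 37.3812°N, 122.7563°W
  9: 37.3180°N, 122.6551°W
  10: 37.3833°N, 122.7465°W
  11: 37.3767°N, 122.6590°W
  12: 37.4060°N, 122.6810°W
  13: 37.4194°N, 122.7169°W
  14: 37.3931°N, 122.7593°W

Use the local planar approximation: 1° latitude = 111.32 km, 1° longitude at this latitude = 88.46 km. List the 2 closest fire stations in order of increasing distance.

Distances from 37.3612°N, 122.6674°W:
1: √((0.0818·111.32)² + (0.0613·88.46)²) = √(82.918799 + 29.404569) = 10.5983 km
2: √((0.0222·111.32)² + (0.0508·88.46)²) = √(6.107343 + 20.193951) = 5.1285 km
3: √((0.0913·111.32)² + (0.0009·88.46)²) = √(103.297057 + 0.006338) = 10.1638 km
4: √((0.0929·111.32)² + (0.0466·88.46)²) = √(106.949270 + 16.992830) = 11.1329 km
5: √((0.0413·111.32)² + (-0.0541·88.46)²) = √(21.137153 + 22.902790) = 6.6363 km
6: √((0.0116·111.32)² + (-0.0763·88.46)²) = √(1.667487 + 45.555723) = 6.8719 km
7: √((-0.0027·111.32)² + (-0.0688·88.46)²) = √(0.090339 + 37.039980) = 6.0935 km
8: √((0.0200·111.32)² + (-0.0889·88.46)²) = √(4.956857 + 61.843974) = 8.1732 km
9: √((-0.0432·111.32)² + (0.0123·88.46)²) = √(23.126712 + 1.183870) = 4.9306 km
10: √((0.0221·111.32)² + (-0.0791·88.46)²) = √(6.052446 + 48.960612) = 7.4171 km
11: √((0.0155·111.32)² + (0.0084·88.46)²) = √(2.977212 + 0.552144) = 1.8787 km
12: √((0.0448·111.32)² + (-0.0136·88.46)²) = √(24.871525 + 1.447344) = 5.1302 km
13: √((0.0582·111.32)² + (-0.0495·88.46)²) = √(41.975160 + 19.173627) = 7.8198 km
14: √((0.0319·111.32)² + (-0.0919·88.46)²) = √(12.610368 + 66.088348) = 8.8712 km
Sorted: 11 (1.8787 km) < 9 (4.9306 km) < 2 (5.1285 km) < 12 (5.1302 km) < …

11, 9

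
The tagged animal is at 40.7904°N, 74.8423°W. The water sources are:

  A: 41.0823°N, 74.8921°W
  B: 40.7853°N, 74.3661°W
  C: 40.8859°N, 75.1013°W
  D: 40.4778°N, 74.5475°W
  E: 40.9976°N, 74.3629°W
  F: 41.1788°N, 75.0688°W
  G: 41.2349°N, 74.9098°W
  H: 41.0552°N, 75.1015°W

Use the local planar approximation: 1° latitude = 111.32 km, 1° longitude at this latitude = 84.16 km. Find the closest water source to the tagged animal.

Distances from 40.7904°N, 74.8423°W:
A: √((0.2919·111.32)² + (-0.0498·84.16)²) = √(1055.880052 + 17.565889) = 32.7635 km
B: √((-0.0051·111.32)² + (0.4762·84.16)²) = √(0.322320 + 1606.165288) = 40.0810 km
C: √((0.0955·111.32)² + (-0.2590·84.16)²) = √(113.019437 + 475.128391) = 24.2518 km
D: √((-0.3126·111.32)² + (0.2948·84.16)²) = √(1210.944789 + 615.554360) = 42.7376 km
E: √((0.2072·111.32)² + (0.4794·84.16)²) = √(532.017475 + 1627.824246) = 46.4741 km
F: √((0.3884·111.32)² + (-0.2265·84.16)²) = √(1869.411189 + 363.368994) = 47.2523 km
G: √((0.4445·111.32)² + (-0.0675·84.16)²) = √(2448.442593 + 32.271489) = 49.8068 km
H: √((0.2648·111.32)² + (-0.2592·84.16)²) = √(868.925129 + 475.862463) = 36.6713 km
Minimum: C at 24.2518 km.

C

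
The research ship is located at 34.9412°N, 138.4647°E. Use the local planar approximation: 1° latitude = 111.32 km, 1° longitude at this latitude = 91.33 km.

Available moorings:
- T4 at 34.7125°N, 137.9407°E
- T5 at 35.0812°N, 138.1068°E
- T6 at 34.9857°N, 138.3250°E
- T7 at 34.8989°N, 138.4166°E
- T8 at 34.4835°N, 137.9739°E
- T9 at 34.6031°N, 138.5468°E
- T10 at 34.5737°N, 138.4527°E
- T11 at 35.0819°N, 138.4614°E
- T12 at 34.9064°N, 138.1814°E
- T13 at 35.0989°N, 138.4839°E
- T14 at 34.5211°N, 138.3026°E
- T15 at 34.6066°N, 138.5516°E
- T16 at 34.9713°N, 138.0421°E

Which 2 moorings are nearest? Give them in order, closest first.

Distances from 34.9412°N, 138.4647°E:
T4: √((-0.2287·111.32)² + (-0.5240·91.33)²) = √(648.154775 + 2290.284792) = 54.2074 km
T5: √((0.1400·111.32)² + (-0.3579·91.33)²) = √(242.885991 + 1068.440427) = 36.2122 km
T6: √((0.0445·111.32)² + (-0.1397·91.33)²) = √(24.539540 + 162.787003) = 13.6867 km
T7: √((-0.0423·111.32)² + (-0.0481·91.33)²) = √(22.173136 + 19.298212) = 6.4398 km
T8: √((-0.4577·111.32)² + (-0.4908·91.33)²) = √(2596.021113 + 2009.259468) = 67.8622 km
T9: √((-0.3381·111.32)² + (0.0821·91.33)²) = √(1416.565749 + 56.222898) = 38.3769 km
T10: √((-0.3675·111.32)² + (-0.0120·91.33)²) = √(1673.636282 + 1.201128) = 40.9248 km
T11: √((0.1407·111.32)² + (-0.0033·91.33)²) = √(245.320923 + 0.090835) = 15.6656 km
T12: √((-0.0348·111.32)² + (-0.2833·91.33)²) = √(15.007380 + 669.452957) = 26.1622 km
T13: √((0.1577·111.32)² + (0.0192·91.33)²) = √(308.183783 + 3.074889) = 17.6425 km
T14: √((-0.4201·111.32)² + (-0.1621·91.33)²) = √(2187.014983 + 219.175974) = 49.0529 km
T15: √((-0.3346·111.32)² + (0.0869·91.33)²) = √(1387.389069 + 62.989254) = 38.0838 km
T16: √((0.0301·111.32)² + (-0.4226·91.33)²) = √(11.227405 + 1489.655693) = 38.7412 km
Sorted: T7 (6.4398 km) < T6 (13.6867 km) < T11 (15.6656 km) < T13 (17.6425 km) < …

T7, T6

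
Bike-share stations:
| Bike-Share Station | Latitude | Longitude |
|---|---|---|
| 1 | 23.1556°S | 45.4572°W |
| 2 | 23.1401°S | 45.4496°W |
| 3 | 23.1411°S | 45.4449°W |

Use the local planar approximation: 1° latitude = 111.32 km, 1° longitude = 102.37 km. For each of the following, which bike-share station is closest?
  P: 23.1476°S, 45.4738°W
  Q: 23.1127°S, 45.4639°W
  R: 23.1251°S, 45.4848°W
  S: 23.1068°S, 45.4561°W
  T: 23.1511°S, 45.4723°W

P at 23.1476°S, 45.4738°W:
  1: 1.9186 km
  2: 2.6143 km
  3: 3.0457 km
  → nearest: 1 (1.9186 km)
Q at 23.1127°S, 45.4639°W:
  1: 4.8246 km
  2: 3.3833 km
  3: 3.7119 km
  → nearest: 2 (3.3833 km)
R at 23.1251°S, 45.4848°W:
  1: 4.4171 km
  2: 3.9715 km
  3: 4.4560 km
  → nearest: 2 (3.9715 km)
S at 23.1068°S, 45.4561°W:
  1: 5.4336 km
  2: 3.7662 km
  3: 3.9867 km
  → nearest: 2 (3.7662 km)
T at 23.1511°S, 45.4723°W:
  1: 1.6249 km
  2: 2.6267 km
  3: 3.0178 km
  → nearest: 1 (1.6249 km)

P→1; Q→2; R→2; S→2; T→1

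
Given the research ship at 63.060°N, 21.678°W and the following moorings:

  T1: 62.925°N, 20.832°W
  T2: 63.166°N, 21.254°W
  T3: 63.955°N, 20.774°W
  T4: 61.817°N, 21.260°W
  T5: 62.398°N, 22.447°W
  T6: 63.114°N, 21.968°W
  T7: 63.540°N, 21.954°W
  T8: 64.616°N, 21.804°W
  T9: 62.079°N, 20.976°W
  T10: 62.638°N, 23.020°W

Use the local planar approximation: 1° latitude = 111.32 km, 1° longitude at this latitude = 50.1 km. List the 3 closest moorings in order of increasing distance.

Distances from 63.060°N, 21.678°W:
T1: √((-0.135·111.32)² + (0.846·50.1)²) = √(225.84680 + 1796.45432) = 44.970 km
T2: √((0.106·111.32)² + (0.424·50.1)²) = √(139.23811 + 451.23956) = 24.300 km
T3: √((0.895·111.32)² + (0.904·50.1)²) = √(9926.41587 + 2051.22033) = 109.442 km
T4: √((-1.243·111.32)² + (0.418·50.1)²) = √(19146.46722 + 438.55899) = 139.947 km
T5: √((-0.662·111.32)² + (-0.769·50.1)²) = √(5430.78205 + 1484.32202) = 83.157 km
T6: √((0.054·111.32)² + (-0.290·50.1)²) = √(36.13549 + 211.09184) = 15.723 km
T7: √((0.480·111.32)² + (-0.276·50.1)²) = √(2855.14961 + 191.20252) = 55.194 km
T8: √((1.556·111.32)² + (-0.126·50.1)²) = √(30003.06208 + 39.84892) = 173.329 km
T9: √((-0.981·111.32)² + (0.702·50.1)²) = √(11925.71455 + 1236.94297) = 114.729 km
T10: √((-0.422·111.32)² + (-1.342·50.1)²) = √(2206.84229 + 4520.43765) = 82.020 km
Sorted: T6 (15.723 km) < T2 (24.300 km) < T1 (44.970 km) < T7 (55.194 km) < T10 (82.020 km) < …

T6, T2, T1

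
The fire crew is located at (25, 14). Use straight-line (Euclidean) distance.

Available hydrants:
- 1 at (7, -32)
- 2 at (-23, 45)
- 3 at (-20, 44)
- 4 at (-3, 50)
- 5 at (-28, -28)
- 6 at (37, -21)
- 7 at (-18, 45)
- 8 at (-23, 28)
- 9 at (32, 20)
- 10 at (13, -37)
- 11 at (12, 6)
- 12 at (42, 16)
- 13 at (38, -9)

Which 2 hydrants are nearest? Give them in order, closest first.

Distances from (25, 14):
1: 49.4
2: 57.1
3: 54.1
4: 45.6
5: 67.6
6: 37.0
7: 53.0
8: 50.0
9: 9.2
10: 52.4
11: 15.3
12: 17.1
13: 26.4
Sorted: 9 (9.2) < 11 (15.3) < 12 (17.1) < 13 (26.4) < …

9, 11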